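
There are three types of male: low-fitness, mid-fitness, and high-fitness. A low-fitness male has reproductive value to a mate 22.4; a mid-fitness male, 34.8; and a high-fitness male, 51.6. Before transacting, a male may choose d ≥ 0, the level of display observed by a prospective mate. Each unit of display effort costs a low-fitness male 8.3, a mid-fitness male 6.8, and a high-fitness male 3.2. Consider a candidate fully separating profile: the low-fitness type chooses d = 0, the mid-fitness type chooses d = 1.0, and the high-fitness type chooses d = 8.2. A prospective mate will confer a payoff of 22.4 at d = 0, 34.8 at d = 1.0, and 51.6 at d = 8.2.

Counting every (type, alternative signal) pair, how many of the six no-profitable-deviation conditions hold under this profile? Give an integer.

4

Low-fitness (own payoff 22.4): to d=1.0 gives 34.8 − 8.3×1.0 = 26.5 → profitable ✗; to d=8.2 gives 51.6 − 8.3×8.2 = -16.46 → no gain ✓.
Mid-fitness (own payoff 34.8 − 6.8×1.0 = 28): to d=0 gives 22.4 → no gain ✓; to d=8.2 gives 51.6 − 6.8×8.2 = -4.16 → no gain ✓.
High-fitness (own payoff 51.6 − 3.2×8.2 = 25.36): to d=0 gives 22.4 → no gain ✓; to d=1.0 gives 34.8 − 3.2×1.0 = 31.6 → profitable ✗.
4 of the 6 constraints hold; not an equilibrium.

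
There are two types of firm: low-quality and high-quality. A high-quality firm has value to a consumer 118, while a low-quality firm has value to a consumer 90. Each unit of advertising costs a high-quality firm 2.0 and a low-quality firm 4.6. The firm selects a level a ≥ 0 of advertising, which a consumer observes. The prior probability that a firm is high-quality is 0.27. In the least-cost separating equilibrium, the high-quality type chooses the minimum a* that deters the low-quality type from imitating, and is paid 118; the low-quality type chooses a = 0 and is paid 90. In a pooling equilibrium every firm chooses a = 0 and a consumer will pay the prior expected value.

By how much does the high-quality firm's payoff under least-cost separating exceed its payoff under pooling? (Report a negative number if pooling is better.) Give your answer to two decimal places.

8.27

Least-cost separating signal: a* solves 90 = 118 − 4.6·a*, so a* = (118 − 90)/4.6 ≈ 6.0870.
High-quality type's separating payoff: 118 − 2.0 × a* = 118 − 2.0 × (118 − 90)/4.6 = 118 − 56/4.6 ≈ 105.8261.
Pooling payoff: 0.27 × 118 + 0.73 × 90 = 97.56.
Difference: 105.8261 − 97.56 = 8.2661, i.e. 8.27 to two decimal places.
The high-quality type prefers to separate.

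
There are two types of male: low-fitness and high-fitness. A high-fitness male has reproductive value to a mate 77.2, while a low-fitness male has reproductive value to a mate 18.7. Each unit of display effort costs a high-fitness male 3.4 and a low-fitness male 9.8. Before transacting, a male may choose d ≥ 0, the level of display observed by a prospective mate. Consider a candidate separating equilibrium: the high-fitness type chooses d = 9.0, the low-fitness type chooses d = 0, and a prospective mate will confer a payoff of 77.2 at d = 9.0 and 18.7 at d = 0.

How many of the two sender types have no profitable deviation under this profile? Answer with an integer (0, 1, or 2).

2

Low-fitness type: stay at 0 → 18.7; mimic → 77.2 − 9.8 × 9.0 = -11. IC holds (18.7 ≥ -11).
High-fitness type: signal → 77.2 − 3.4 × 9.0 = 46.6; deviate to 0 → 18.7. IC holds (46.6 ≥ 18.7).
2 of 2 constraints hold, so this is a separating equilibrium.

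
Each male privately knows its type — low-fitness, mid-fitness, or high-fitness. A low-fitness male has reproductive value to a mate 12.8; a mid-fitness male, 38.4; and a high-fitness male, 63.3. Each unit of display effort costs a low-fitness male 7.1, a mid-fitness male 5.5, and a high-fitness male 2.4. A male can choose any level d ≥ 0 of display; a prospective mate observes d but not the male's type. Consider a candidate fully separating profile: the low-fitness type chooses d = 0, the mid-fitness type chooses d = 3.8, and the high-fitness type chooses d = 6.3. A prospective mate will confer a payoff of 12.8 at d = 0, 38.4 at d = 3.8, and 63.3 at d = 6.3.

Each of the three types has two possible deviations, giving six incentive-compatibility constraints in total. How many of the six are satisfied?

High-fitness (own payoff 63.3 − 2.4×6.3 = 48.18): to d=0 gives 12.8 → no gain ✓; to d=3.8 gives 38.4 − 2.4×3.8 = 29.28 → no gain ✓.
Low-fitness (own payoff 12.8): to d=3.8 gives 38.4 − 7.1×3.8 = 11.42 → no gain ✓; to d=6.3 gives 63.3 − 7.1×6.3 = 18.57 → profitable ✗.
Mid-fitness (own payoff 38.4 − 5.5×3.8 = 17.5): to d=0 gives 12.8 → no gain ✓; to d=6.3 gives 63.3 − 5.5×6.3 = 28.65 → profitable ✗.
4 of the 6 constraints hold; not an equilibrium.

4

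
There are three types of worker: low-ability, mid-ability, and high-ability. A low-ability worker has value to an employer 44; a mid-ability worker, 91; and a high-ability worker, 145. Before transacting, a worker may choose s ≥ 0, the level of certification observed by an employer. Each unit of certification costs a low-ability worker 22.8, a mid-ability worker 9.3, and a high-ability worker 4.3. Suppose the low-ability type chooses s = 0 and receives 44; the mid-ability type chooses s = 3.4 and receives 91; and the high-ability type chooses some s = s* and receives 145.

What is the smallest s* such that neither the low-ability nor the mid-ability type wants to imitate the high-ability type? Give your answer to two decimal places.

9.21

Low-ability type (on-path payoff 44) won't mimic when 44 ≥ 145 − 22.8·s*, i.e. s* ≥ 4.43.
Mid-ability type (on-path payoff 91 − 9.3×3.4 = 59.38) won't mimic when 59.38 ≥ 145 − 9.3·s*, i.e. s* ≥ 9.21.
Both must hold, so s* = max(4.43, 9.21) = 9.21. The mid-ability type's constraint binds.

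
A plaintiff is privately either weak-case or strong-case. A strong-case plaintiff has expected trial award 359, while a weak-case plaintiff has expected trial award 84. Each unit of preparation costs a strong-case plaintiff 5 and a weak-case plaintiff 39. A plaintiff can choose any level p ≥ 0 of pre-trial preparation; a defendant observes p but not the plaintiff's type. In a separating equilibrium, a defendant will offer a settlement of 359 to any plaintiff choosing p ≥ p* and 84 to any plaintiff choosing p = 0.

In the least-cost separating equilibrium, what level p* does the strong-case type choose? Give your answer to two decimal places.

7.05

A weak-case plaintiff choosing p = 0 receives 84.
Imitating at p* instead would pay 359 at cost 39·p*, netting 359 − 39·p*.
Indifference: 84 = 359 − 39·p*, so p* = (359 − 84) / 39 ≈ 7.05.
This is the weak-case type's binding incentive-compatibility constraint; any p ≥ 7.05 sustains separation on that side.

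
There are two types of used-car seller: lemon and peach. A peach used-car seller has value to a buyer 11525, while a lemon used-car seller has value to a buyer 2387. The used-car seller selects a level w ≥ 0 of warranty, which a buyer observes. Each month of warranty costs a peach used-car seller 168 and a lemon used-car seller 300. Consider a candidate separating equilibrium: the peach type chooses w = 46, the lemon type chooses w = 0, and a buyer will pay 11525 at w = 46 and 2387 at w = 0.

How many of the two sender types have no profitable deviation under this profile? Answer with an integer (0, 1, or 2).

Lemon type: stay at 0 → 2387; mimic → 11525 − 300 × 46 = -2275. IC holds (2387 ≥ -2275).
Peach type: signal → 11525 − 168 × 46 = 3797; deviate to 0 → 2387. IC holds (3797 ≥ 2387).
2 of 2 constraints hold, so this is a separating equilibrium.

2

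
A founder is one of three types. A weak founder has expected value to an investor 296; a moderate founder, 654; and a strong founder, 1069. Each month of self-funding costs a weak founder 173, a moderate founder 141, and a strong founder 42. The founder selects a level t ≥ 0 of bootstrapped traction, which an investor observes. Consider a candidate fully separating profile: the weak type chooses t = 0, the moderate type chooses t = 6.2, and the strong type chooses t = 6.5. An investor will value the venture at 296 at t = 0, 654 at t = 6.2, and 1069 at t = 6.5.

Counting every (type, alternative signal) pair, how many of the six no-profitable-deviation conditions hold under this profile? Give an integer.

4

Moderate (own payoff 654 − 141×6.2 = -220.2): to t=0 gives 296 → profitable ✗; to t=6.5 gives 1069 − 141×6.5 = 152.5 → profitable ✗.
Weak (own payoff 296): to t=6.2 gives 654 − 173×6.2 = -418.6 → no gain ✓; to t=6.5 gives 1069 − 173×6.5 = -55.5 → no gain ✓.
Strong (own payoff 1069 − 42×6.5 = 796): to t=0 gives 296 → no gain ✓; to t=6.2 gives 654 − 42×6.2 = 393.6 → no gain ✓.
4 of the 6 constraints hold; not an equilibrium.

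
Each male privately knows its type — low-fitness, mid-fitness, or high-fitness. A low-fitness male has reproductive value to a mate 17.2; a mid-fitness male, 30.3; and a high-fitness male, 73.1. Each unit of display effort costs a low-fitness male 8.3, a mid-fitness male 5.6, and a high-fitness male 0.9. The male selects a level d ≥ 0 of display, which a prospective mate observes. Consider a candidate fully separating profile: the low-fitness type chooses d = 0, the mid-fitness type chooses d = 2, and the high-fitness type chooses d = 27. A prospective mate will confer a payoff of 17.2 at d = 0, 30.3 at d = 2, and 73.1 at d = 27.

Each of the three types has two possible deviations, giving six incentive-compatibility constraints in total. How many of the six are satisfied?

6

Mid-fitness (own payoff 30.3 − 5.6×2 = 19.1): to d=0 gives 17.2 → no gain ✓; to d=27 gives 73.1 − 5.6×27 = -78.1 → no gain ✓.
High-fitness (own payoff 73.1 − 0.9×27 = 48.8): to d=0 gives 17.2 → no gain ✓; to d=2 gives 30.3 − 0.9×2 = 28.5 → no gain ✓.
Low-fitness (own payoff 17.2): to d=2 gives 30.3 − 8.3×2 = 13.7 → no gain ✓; to d=27 gives 73.1 − 8.3×27 = -151 → no gain ✓.
6 of the 6 constraints hold; this profile is a separating equilibrium.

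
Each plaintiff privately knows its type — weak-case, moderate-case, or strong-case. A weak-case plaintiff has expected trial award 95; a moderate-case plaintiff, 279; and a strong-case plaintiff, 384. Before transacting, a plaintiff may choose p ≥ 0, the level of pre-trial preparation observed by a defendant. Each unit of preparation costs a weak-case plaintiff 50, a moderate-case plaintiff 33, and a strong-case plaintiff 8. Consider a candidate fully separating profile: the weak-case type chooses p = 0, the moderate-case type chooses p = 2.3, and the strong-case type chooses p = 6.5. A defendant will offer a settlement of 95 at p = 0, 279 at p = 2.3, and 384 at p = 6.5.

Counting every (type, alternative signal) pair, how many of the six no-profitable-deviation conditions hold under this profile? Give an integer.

5

Weak-case (own payoff 95): to p=2.3 gives 279 − 50×2.3 = 164 → profitable ✗; to p=6.5 gives 384 − 50×6.5 = 59 → no gain ✓.
Moderate-case (own payoff 279 − 33×2.3 = 203.1): to p=0 gives 95 → no gain ✓; to p=6.5 gives 384 − 33×6.5 = 169.5 → no gain ✓.
Strong-case (own payoff 384 − 8×6.5 = 332): to p=0 gives 95 → no gain ✓; to p=2.3 gives 279 − 8×2.3 = 260.6 → no gain ✓.
5 of the 6 constraints hold; not an equilibrium.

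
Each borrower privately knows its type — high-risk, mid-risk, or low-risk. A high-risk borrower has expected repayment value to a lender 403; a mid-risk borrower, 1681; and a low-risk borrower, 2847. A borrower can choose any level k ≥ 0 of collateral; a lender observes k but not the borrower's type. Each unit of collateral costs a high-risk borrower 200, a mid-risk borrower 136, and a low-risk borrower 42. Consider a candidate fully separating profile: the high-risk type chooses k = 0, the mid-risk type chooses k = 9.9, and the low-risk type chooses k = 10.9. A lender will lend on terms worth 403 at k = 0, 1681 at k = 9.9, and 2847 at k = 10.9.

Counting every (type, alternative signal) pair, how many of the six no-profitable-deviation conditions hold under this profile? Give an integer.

Low-risk (own payoff 2847 − 42×10.9 = 2389.2): to k=0 gives 403 → no gain ✓; to k=9.9 gives 1681 − 42×9.9 = 1265.2 → no gain ✓.
High-risk (own payoff 403): to k=9.9 gives 1681 − 200×9.9 = -299 → no gain ✓; to k=10.9 gives 2847 − 200×10.9 = 667 → profitable ✗.
Mid-risk (own payoff 1681 − 136×9.9 = 334.6): to k=0 gives 403 → profitable ✗; to k=10.9 gives 2847 − 136×10.9 = 1364.6 → profitable ✗.
3 of the 6 constraints hold; not an equilibrium.

3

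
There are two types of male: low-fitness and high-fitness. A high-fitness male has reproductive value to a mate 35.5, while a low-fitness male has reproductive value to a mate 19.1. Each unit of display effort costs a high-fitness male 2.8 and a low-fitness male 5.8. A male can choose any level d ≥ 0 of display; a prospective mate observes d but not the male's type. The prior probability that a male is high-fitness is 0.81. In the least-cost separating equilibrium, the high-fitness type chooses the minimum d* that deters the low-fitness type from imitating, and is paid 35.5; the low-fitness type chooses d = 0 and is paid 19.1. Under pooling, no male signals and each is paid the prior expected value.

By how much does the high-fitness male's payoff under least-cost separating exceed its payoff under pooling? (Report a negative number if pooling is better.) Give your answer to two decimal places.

-4.80

Least-cost separating signal: d* solves 19.1 = 35.5 − 5.8·d*, so d* = (35.5 − 19.1)/5.8 ≈ 2.8276.
High-fitness type's separating payoff: 35.5 − 2.8 × d* = 35.5 − 2.8 × (35.5 − 19.1)/5.8 = 35.5 − 45.92/5.8 ≈ 27.5828.
Pooling payoff: 0.81 × 35.5 + 0.19 × 19.1 = 32.384.
Difference: 27.5828 − 32.384 = -4.8012, i.e. -4.80 to two decimal places.
The high-fitness type would prefer the pooling outcome.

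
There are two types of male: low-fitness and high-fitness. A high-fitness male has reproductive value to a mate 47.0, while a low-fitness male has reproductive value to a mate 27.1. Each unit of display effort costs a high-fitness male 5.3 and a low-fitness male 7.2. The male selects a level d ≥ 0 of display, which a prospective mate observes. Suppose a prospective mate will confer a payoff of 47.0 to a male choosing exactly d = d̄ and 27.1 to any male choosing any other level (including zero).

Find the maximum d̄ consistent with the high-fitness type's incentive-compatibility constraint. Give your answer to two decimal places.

Choosing d̄ yields the high-fitness type 47.0 − 5.3·d̄; choosing zero yields 27.1.
The high-fitness type is indifferent at 47.0 − 5.3·d̄ = 27.1, i.e. d̄ = (47.0 − 27.1) / 5.3 ≈ 3.75.
For any d̄ above 3.75 the high-fitness type would rather pool at zero, so separation collapses.

3.75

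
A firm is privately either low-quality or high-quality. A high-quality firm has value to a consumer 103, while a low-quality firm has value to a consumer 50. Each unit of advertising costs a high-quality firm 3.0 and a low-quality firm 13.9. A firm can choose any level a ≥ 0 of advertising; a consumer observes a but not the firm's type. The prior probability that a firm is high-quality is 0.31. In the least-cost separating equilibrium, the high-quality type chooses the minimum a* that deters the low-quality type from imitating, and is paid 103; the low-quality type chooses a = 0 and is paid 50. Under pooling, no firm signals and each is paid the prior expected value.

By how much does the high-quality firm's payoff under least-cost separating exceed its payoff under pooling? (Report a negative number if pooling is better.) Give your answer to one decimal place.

25.1

Least-cost separating signal: a* solves 50 = 103 − 13.9·a*, so a* = (103 − 50)/13.9 ≈ 3.8129.
High-quality type's separating payoff: 103 − 3.0 × a* = 103 − 3.0 × (103 − 50)/13.9 = 103 − 159/13.9 ≈ 91.561.
Pooling payoff: 0.31 × 103 + 0.69 × 50 = 66.43.
Difference: 91.561 − 66.43 = 25.131, i.e. 25.1 to one decimal place.
The high-quality type prefers to separate.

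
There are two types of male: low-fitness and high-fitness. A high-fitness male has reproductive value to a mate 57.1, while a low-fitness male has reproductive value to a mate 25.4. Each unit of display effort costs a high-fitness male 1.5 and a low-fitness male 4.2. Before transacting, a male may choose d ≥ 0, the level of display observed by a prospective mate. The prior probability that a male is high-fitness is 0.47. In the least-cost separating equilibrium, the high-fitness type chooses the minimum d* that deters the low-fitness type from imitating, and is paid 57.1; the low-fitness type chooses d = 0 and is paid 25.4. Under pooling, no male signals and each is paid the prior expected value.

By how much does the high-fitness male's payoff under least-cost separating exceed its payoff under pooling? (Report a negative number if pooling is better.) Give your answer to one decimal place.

5.5

Least-cost separating signal: d* solves 25.4 = 57.1 − 4.2·d*, so d* = (57.1 − 25.4)/4.2 ≈ 7.5476.
High-fitness type's separating payoff: 57.1 − 1.5 × d* = 57.1 − 1.5 × (57.1 − 25.4)/4.2 = 57.1 − 47.55/4.2 ≈ 45.779.
Pooling payoff: 0.47 × 57.1 + 0.53 × 25.4 = 40.299.
Difference: 45.779 − 40.299 = 5.48, i.e. 5.5 to one decimal place.
The high-fitness type prefers to separate.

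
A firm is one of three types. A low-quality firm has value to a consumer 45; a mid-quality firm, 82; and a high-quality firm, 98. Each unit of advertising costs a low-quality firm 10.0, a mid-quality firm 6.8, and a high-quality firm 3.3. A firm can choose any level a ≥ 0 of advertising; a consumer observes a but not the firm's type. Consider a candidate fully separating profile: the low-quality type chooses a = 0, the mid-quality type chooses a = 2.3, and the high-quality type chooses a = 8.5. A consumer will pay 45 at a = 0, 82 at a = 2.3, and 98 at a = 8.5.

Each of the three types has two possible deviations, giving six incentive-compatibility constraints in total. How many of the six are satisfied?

Low-quality (own payoff 45): to a=2.3 gives 82 − 10.0×2.3 = 59 → profitable ✗; to a=8.5 gives 98 − 10.0×8.5 = 13 → no gain ✓.
High-quality (own payoff 98 − 3.3×8.5 = 69.95): to a=0 gives 45 → no gain ✓; to a=2.3 gives 82 − 3.3×2.3 = 74.41 → profitable ✗.
Mid-quality (own payoff 82 − 6.8×2.3 = 66.36): to a=0 gives 45 → no gain ✓; to a=8.5 gives 98 − 6.8×8.5 = 40.2 → no gain ✓.
4 of the 6 constraints hold; not an equilibrium.

4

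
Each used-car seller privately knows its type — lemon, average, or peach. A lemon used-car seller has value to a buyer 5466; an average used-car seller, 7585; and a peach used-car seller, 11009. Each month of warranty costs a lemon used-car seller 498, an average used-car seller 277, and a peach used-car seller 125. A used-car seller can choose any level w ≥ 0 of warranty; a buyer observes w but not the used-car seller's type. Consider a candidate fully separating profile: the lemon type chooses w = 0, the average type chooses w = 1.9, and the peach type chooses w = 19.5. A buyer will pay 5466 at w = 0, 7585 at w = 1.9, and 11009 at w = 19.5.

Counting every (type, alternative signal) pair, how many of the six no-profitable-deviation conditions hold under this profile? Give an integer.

5

Average (own payoff 7585 − 277×1.9 = 7058.7): to w=0 gives 5466 → no gain ✓; to w=19.5 gives 11009 − 277×19.5 = 5607.5 → no gain ✓.
Peach (own payoff 11009 − 125×19.5 = 8571.5): to w=0 gives 5466 → no gain ✓; to w=1.9 gives 7585 − 125×1.9 = 7347.5 → no gain ✓.
Lemon (own payoff 5466): to w=1.9 gives 7585 − 498×1.9 = 6638.8 → profitable ✗; to w=19.5 gives 11009 − 498×19.5 = 1298 → no gain ✓.
5 of the 6 constraints hold; not an equilibrium.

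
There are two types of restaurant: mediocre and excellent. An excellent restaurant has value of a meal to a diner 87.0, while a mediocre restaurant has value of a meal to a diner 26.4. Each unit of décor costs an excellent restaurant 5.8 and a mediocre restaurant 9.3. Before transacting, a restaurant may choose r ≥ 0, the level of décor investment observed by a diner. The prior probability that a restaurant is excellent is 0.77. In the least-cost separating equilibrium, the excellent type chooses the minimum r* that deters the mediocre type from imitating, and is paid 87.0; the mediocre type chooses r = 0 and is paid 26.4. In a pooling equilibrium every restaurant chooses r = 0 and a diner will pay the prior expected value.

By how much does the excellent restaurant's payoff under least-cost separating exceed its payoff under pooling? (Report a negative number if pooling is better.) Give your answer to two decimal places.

-23.86

Least-cost separating signal: r* solves 26.4 = 87.0 − 9.3·r*, so r* = (87.0 − 26.4)/9.3 ≈ 6.5161.
Excellent type's separating payoff: 87.0 − 5.8 × r* = 87.0 − 5.8 × (87.0 − 26.4)/9.3 = 87.0 − 351.48/9.3 ≈ 49.2065.
Pooling payoff: 0.77 × 87.0 + 0.23 × 26.4 = 73.062.
Difference: 49.2065 − 73.062 = -23.8555, i.e. -23.86 to two decimal places.
The excellent type would prefer the pooling outcome.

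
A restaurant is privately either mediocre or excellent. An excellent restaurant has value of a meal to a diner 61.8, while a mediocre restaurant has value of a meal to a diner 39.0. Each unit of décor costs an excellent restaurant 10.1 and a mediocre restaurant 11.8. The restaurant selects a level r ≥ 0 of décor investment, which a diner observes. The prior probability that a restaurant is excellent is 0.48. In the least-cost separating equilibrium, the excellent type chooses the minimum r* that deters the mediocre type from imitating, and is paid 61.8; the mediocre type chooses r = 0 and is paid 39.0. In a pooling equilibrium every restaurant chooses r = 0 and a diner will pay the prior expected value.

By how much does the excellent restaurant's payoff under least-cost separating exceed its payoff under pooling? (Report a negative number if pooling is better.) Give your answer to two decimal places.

-7.66

Least-cost separating signal: r* solves 39.0 = 61.8 − 11.8·r*, so r* = (61.8 − 39.0)/11.8 ≈ 1.9322.
Excellent type's separating payoff: 61.8 − 10.1 × r* = 61.8 − 10.1 × (61.8 − 39.0)/11.8 = 61.8 − 230.28/11.8 ≈ 42.2847.
Pooling payoff: 0.48 × 61.8 + 0.52 × 39.0 = 49.944.
Difference: 42.2847 − 49.944 = -7.6593, i.e. -7.66 to two decimal places.
The excellent type would prefer the pooling outcome.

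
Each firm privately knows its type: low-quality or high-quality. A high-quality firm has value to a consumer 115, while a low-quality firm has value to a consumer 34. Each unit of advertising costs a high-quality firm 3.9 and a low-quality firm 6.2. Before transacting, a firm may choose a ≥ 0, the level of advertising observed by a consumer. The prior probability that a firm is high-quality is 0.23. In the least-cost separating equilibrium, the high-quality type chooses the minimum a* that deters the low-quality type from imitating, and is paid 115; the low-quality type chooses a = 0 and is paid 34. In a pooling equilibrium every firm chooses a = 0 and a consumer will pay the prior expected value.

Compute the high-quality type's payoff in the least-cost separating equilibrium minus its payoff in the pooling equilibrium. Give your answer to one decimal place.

11.4

Least-cost separating signal: a* solves 34 = 115 − 6.2·a*, so a* = (115 − 34)/6.2 ≈ 13.0645.
High-quality type's separating payoff: 115 − 3.9 × a* = 115 − 3.9 × (115 − 34)/6.2 = 115 − 315.9/6.2 ≈ 64.048.
Pooling payoff: 0.23 × 115 + 0.77 × 34 = 52.63.
Difference: 64.048 − 52.63 = 11.418, i.e. 11.4 to one decimal place.
The high-quality type prefers to separate.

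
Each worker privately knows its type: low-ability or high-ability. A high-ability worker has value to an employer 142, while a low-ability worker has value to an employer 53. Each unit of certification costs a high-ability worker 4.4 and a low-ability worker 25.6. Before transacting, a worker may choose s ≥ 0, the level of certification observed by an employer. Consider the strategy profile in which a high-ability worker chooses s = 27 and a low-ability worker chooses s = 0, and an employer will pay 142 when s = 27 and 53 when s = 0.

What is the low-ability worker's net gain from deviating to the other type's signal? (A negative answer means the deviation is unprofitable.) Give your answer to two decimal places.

-602.20

Playing s = 0 the low-ability worker receives 53.
Deviating to s = 27 brings payment 142 at cost 25.6 × 27 = 691.2, netting -549.2.
Gain from deviating: -549.2 − 53 = -602.20.
The gain is negative, so the low-ability type's incentive-compatibility constraint is satisfied.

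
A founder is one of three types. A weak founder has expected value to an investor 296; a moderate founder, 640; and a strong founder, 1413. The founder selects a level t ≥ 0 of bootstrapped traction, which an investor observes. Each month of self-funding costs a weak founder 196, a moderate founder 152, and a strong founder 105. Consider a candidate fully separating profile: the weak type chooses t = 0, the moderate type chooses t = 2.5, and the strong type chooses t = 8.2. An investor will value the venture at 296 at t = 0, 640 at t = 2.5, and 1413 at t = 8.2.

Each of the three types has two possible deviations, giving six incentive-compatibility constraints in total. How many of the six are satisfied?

5

Moderate (own payoff 640 − 152×2.5 = 260): to t=0 gives 296 → profitable ✗; to t=8.2 gives 1413 − 152×8.2 = 166.6 → no gain ✓.
Weak (own payoff 296): to t=2.5 gives 640 − 196×2.5 = 150 → no gain ✓; to t=8.2 gives 1413 − 196×8.2 = -194.2 → no gain ✓.
Strong (own payoff 1413 − 105×8.2 = 552): to t=0 gives 296 → no gain ✓; to t=2.5 gives 640 − 105×2.5 = 377.5 → no gain ✓.
5 of the 6 constraints hold; not an equilibrium.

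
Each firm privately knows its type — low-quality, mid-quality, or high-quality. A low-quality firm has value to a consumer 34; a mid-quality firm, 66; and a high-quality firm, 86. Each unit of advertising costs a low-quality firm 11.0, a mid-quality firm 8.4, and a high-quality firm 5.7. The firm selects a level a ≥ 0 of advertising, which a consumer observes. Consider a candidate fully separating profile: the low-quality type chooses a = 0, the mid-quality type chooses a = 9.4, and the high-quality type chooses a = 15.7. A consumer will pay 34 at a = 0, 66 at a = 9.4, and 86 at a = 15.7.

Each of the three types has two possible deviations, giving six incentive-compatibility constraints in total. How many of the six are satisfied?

3

Mid-quality (own payoff 66 − 8.4×9.4 = -12.96): to a=0 gives 34 → profitable ✗; to a=15.7 gives 86 − 8.4×15.7 = -45.88 → no gain ✓.
High-quality (own payoff 86 − 5.7×15.7 = -3.49): to a=0 gives 34 → profitable ✗; to a=9.4 gives 66 − 5.7×9.4 = 12.42 → profitable ✗.
Low-quality (own payoff 34): to a=9.4 gives 66 − 11.0×9.4 = -37.4 → no gain ✓; to a=15.7 gives 86 − 11.0×15.7 = -86.7 → no gain ✓.
3 of the 6 constraints hold; not an equilibrium.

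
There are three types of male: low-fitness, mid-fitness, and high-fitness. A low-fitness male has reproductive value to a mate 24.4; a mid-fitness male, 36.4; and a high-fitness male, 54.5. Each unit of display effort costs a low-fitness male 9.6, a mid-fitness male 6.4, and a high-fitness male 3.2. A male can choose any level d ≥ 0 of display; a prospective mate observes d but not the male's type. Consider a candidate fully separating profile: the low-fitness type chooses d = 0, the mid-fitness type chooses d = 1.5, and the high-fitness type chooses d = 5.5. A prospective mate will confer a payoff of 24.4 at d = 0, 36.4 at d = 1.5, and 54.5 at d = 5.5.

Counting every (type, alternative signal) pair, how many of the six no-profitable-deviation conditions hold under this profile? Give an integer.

6

Low-fitness (own payoff 24.4): to d=1.5 gives 36.4 − 9.6×1.5 = 22 → no gain ✓; to d=5.5 gives 54.5 − 9.6×5.5 = 1.7 → no gain ✓.
High-fitness (own payoff 54.5 − 3.2×5.5 = 36.9): to d=0 gives 24.4 → no gain ✓; to d=1.5 gives 36.4 − 3.2×1.5 = 31.6 → no gain ✓.
Mid-fitness (own payoff 36.4 − 6.4×1.5 = 26.8): to d=0 gives 24.4 → no gain ✓; to d=5.5 gives 54.5 − 6.4×5.5 = 19.3 → no gain ✓.
6 of the 6 constraints hold; this profile is a separating equilibrium.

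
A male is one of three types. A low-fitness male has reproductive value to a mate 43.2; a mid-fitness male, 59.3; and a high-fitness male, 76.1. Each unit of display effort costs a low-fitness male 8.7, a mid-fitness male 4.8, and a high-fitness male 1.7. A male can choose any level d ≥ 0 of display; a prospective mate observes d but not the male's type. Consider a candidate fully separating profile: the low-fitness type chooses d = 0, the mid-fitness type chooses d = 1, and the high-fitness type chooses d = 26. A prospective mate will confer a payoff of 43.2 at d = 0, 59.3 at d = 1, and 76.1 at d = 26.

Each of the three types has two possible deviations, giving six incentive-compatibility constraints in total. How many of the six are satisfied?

Mid-fitness (own payoff 59.3 − 4.8×1 = 54.5): to d=0 gives 43.2 → no gain ✓; to d=26 gives 76.1 − 4.8×26 = -48.7 → no gain ✓.
Low-fitness (own payoff 43.2): to d=1 gives 59.3 − 8.7×1 = 50.6 → profitable ✗; to d=26 gives 76.1 − 8.7×26 = -150.1 → no gain ✓.
High-fitness (own payoff 76.1 − 1.7×26 = 31.9): to d=0 gives 43.2 → profitable ✗; to d=1 gives 59.3 − 1.7×1 = 57.6 → profitable ✗.
3 of the 6 constraints hold; not an equilibrium.

3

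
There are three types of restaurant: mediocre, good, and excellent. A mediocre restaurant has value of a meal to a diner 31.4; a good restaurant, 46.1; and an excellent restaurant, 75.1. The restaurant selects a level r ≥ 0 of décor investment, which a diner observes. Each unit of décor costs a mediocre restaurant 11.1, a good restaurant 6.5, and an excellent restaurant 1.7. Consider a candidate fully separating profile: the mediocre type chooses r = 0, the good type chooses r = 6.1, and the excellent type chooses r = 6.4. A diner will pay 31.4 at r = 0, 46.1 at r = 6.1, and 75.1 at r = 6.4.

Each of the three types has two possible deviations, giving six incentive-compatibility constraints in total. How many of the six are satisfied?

Good (own payoff 46.1 − 6.5×6.1 = 6.45): to r=0 gives 31.4 → profitable ✗; to r=6.4 gives 75.1 − 6.5×6.4 = 33.5 → profitable ✗.
Excellent (own payoff 75.1 − 1.7×6.4 = 64.22): to r=0 gives 31.4 → no gain ✓; to r=6.1 gives 46.1 − 1.7×6.1 = 35.73 → no gain ✓.
Mediocre (own payoff 31.4): to r=6.1 gives 46.1 − 11.1×6.1 = -21.61 → no gain ✓; to r=6.4 gives 75.1 − 11.1×6.4 = 4.06 → no gain ✓.
4 of the 6 constraints hold; not an equilibrium.

4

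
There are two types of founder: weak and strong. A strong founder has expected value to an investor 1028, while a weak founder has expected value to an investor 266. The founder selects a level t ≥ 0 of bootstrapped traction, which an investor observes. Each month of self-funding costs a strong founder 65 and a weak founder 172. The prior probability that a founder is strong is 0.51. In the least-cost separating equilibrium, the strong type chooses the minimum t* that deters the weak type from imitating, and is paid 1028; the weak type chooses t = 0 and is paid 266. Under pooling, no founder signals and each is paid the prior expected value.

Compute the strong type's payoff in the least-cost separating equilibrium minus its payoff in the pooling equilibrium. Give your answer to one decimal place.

85.4

Least-cost separating signal: t* solves 266 = 1028 − 172·t*, so t* = (1028 − 266)/172 ≈ 4.4302.
Strong type's separating payoff: 1028 − 65 × t* = 1028 − 65 × (1028 − 266)/172 = 1028 − 49530/172 ≈ 740.035.
Pooling payoff: 0.51 × 1028 + 0.49 × 266 = 654.62.
Difference: 740.035 − 654.62 = 85.415, i.e. 85.4 to one decimal place.
The strong type prefers to separate.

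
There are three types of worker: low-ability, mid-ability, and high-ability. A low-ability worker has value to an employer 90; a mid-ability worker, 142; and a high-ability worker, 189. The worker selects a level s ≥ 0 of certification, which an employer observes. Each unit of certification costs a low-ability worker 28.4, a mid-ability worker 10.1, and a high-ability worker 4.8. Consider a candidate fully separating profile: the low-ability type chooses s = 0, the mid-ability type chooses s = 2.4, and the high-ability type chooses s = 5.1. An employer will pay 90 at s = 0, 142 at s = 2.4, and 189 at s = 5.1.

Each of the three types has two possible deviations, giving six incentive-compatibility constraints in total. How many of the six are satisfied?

High-ability (own payoff 189 − 4.8×5.1 = 164.52): to s=0 gives 90 → no gain ✓; to s=2.4 gives 142 − 4.8×2.4 = 130.48 → no gain ✓.
Low-ability (own payoff 90): to s=2.4 gives 142 − 28.4×2.4 = 73.84 → no gain ✓; to s=5.1 gives 189 − 28.4×5.1 = 44.16 → no gain ✓.
Mid-ability (own payoff 142 − 10.1×2.4 = 117.76): to s=0 gives 90 → no gain ✓; to s=5.1 gives 189 − 10.1×5.1 = 137.49 → profitable ✗.
5 of the 6 constraints hold; not an equilibrium.

5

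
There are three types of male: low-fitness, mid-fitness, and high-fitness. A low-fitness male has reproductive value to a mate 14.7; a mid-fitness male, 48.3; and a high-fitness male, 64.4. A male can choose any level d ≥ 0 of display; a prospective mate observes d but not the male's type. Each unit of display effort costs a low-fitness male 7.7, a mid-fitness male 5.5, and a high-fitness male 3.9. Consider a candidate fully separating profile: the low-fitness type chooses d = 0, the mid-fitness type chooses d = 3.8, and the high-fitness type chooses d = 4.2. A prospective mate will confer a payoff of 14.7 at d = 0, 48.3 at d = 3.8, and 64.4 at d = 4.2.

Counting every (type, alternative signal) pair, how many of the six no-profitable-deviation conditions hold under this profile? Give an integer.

High-fitness (own payoff 64.4 − 3.9×4.2 = 48.02): to d=0 gives 14.7 → no gain ✓; to d=3.8 gives 48.3 − 3.9×3.8 = 33.48 → no gain ✓.
Mid-fitness (own payoff 48.3 − 5.5×3.8 = 27.4): to d=0 gives 14.7 → no gain ✓; to d=4.2 gives 64.4 − 5.5×4.2 = 41.3 → profitable ✗.
Low-fitness (own payoff 14.7): to d=3.8 gives 48.3 − 7.7×3.8 = 19.04 → profitable ✗; to d=4.2 gives 64.4 − 7.7×4.2 = 32.06 → profitable ✗.
3 of the 6 constraints hold; not an equilibrium.

3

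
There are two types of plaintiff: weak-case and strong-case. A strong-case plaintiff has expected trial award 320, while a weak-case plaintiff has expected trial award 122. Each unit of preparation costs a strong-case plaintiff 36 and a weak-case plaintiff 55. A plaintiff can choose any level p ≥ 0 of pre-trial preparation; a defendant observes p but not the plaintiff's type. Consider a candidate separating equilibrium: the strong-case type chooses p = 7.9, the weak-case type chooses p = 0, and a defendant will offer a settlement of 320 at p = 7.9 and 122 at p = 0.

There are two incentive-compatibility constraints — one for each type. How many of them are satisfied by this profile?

1

Weak-case type: stay at 0 → 122; mimic → 320 − 55 × 7.9 = -114.5. IC holds (122 ≥ -114.5).
Strong-case type: signal → 320 − 36 × 7.9 = 35.6; deviate to 0 → 122. IC fails (35.6 < 122).
1 of 2 constraints hold, so this profile is not an equilibrium.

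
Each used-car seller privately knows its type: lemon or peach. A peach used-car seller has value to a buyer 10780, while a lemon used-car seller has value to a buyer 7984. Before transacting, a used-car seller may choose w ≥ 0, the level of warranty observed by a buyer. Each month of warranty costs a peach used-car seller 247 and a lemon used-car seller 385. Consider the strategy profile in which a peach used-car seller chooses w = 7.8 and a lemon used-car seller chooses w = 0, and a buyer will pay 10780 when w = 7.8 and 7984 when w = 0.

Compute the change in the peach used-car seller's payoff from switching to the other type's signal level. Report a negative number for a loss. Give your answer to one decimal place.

Playing w = 7.8 the peach used-car seller receives 10780 − 247 × 7.8 = 8853.4.
Deviating to w = 0 yields 7984 instead.
Gain from deviating: 7984 − 8853.4 = -869.4.
The gain is negative, so the peach type's incentive-compatibility constraint is satisfied.

-869.4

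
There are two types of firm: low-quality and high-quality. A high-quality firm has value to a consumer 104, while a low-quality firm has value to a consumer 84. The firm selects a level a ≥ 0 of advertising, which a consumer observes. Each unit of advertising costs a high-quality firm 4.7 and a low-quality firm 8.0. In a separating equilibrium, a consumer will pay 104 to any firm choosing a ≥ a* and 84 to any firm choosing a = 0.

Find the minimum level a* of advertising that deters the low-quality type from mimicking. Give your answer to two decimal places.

2.50

A low-quality firm choosing a = 0 receives 84.
Imitating at a* instead would pay 104 at cost 8.0·a*, netting 104 − 8.0·a*.
Indifference: 84 = 104 − 8.0·a*, so a* = (104 − 84) / 8.0 = 2.50.
At a* the low-quality type's incentive constraint just binds; the high-quality type strictly prefers a* since its per-unit cost is lower.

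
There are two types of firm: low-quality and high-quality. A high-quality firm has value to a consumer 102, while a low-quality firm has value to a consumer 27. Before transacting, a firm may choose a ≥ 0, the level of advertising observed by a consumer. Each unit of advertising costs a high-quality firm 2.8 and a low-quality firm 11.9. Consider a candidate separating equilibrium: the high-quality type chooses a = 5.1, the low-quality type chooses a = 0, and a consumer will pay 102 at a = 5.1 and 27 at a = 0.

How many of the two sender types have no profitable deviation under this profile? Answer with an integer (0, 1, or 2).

Low-quality type: stay at 0 → 27; mimic → 102 − 11.9 × 5.1 = 41.31. IC fails (27 < 41.31).
High-quality type: signal → 102 − 2.8 × 5.1 = 87.72; deviate to 0 → 27. IC holds (87.72 ≥ 27).
1 of 2 constraints hold, so this profile is not an equilibrium.

1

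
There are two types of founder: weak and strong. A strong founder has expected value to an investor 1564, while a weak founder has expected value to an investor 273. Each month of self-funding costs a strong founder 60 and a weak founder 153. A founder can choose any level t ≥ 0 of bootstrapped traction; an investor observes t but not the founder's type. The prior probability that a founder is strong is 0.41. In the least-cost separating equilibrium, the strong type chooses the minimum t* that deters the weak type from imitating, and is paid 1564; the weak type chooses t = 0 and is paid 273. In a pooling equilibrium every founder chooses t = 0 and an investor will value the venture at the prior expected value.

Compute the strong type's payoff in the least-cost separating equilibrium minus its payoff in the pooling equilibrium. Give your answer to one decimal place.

Least-cost separating signal: t* solves 273 = 1564 − 153·t*, so t* = (1564 − 273)/153 ≈ 8.4379.
Strong type's separating payoff: 1564 − 60 × t* = 1564 − 60 × (1564 − 273)/153 = 1564 − 77460/153 ≈ 1057.725.
Pooling payoff: 0.41 × 1564 + 0.59 × 273 = 802.31.
Difference: 1057.725 − 802.31 = 255.415, i.e. 255.4 to one decimal place.
The strong type prefers to separate.

255.4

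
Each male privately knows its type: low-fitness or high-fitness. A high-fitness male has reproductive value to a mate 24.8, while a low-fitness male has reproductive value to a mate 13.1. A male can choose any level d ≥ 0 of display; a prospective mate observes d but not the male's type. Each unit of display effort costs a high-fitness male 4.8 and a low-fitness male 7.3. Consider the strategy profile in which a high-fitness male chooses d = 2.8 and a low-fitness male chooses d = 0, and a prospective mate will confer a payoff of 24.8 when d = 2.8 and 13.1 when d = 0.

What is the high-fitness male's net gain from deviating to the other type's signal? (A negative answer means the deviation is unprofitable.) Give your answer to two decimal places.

1.74

Playing d = 2.8 the high-fitness male receives 24.8 − 4.8 × 2.8 = 11.36.
Deviating to d = 0 yields 13.1 instead.
Gain from deviating: 13.1 − 11.36 = 1.74.
The gain is positive, so the high-fitness type's incentive-compatibility constraint is violated — this profile is not a separating equilibrium.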